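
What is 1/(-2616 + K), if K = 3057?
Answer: 1/441 ≈ 0.0022676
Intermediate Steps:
1/(-2616 + K) = 1/(-2616 + 3057) = 1/441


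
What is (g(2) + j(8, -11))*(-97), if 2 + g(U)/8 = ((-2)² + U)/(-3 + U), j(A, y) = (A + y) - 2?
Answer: 6693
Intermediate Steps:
j(A, y) = -2 + A + y
g(U) = -16 + 8*(4 + U)/(-3 + U) (g(U) = -16 + 8*(((-2)² + U)/(-3 + U)) = -16 + 8*((4 + U)/(-3 + U)) = -16 + 8*(4 + U)/(-3 + U))
(g(2) + j(8, -11))*(-97) = (8*(10 - 1*2)/(-3 + 2) + (-2 + 8 - 11))*(-97) = (8*(10 - 2)/(-1) - 5)*(-97) = (8*(-1)*8 - 5)*(-97) = (-64 - 5)*(-97) = -69*(-97) = 6693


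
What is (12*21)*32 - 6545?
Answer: 1519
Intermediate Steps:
(12*21)*32 - 6545 = 252*32 - 6545 = 8064 - 6545 = 1519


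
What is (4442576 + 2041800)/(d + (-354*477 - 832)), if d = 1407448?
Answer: 3242188/618879 ≈ 5.2388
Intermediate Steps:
(4442576 + 2041800)/(d + (-354*477 - 832)) = (4442576 + 2041800)/(1407448 + (-354*477 - 832)) = 6484376/(1407448 + (-168858 - 832)) = 6484376/(1407448 - 169690) = 6484376/1237758 = 6484376*(1/1237758) = 3242188/618879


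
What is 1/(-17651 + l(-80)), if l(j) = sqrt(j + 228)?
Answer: -17651/311557653 - 2*sqrt(37)/311557653 ≈ -5.6693e-5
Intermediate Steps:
l(j) = sqrt(228 + j)
1/(-17651 + l(-80)) = 1/(-17651 + sqrt(228 - 80)) = 1/(-17651 + sqrt(148)) = 1/(-17651 + 2*sqrt(37))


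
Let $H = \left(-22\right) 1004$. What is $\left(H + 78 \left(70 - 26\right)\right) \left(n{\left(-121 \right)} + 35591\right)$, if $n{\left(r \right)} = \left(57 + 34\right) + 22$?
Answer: $-666093824$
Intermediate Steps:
$H = -22088$
$n{\left(r \right)} = 113$ ($n{\left(r \right)} = 91 + 22 = 113$)
$\left(H + 78 \left(70 - 26\right)\right) \left(n{\left(-121 \right)} + 35591\right) = \left(-22088 + 78 \left(70 - 26\right)\right) \left(113 + 35591\right) = \left(-22088 + 78 \cdot 44\right) 35704 = \left(-22088 + 3432\right) 35704 = \left(-18656\right) 35704 = -666093824$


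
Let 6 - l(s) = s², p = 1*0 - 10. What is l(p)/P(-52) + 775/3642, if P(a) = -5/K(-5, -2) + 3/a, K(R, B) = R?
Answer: -17764121/178458 ≈ -99.542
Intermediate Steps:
p = -10 (p = 0 - 10 = -10)
l(s) = 6 - s²
P(a) = 1 + 3/a (P(a) = -5/(-5) + 3/a = -5*(-⅕) + 3/a = 1 + 3/a)
l(p)/P(-52) + 775/3642 = (6 - 1*(-10)²)/(((3 - 52)/(-52))) + 775/3642 = (6 - 1*100)/((-1/52*(-49))) + 775*(1/3642) = (6 - 100)/(49/52) + 775/3642 = -94*52/49 + 775/3642 = -4888/49 + 775/3642 = -17764121/178458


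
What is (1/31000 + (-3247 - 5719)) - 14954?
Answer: -741519999/31000 ≈ -23920.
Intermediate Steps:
(1/31000 + (-3247 - 5719)) - 14954 = (1/31000 - 8966) - 14954 = -277945999/31000 - 14954 = -741519999/31000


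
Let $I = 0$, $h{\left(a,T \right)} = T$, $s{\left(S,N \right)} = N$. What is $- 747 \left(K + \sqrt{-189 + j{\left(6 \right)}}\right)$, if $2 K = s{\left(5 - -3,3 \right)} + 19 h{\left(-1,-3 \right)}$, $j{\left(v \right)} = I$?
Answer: $20169 - 2241 i \sqrt{21} \approx 20169.0 - 10270.0 i$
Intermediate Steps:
$j{\left(v \right)} = 0$
$K = -27$ ($K = \frac{3 + 19 \left(-3\right)}{2} = \frac{3 - 57}{2} = \frac{1}{2} \left(-54\right) = -27$)
$- 747 \left(K + \sqrt{-189 + j{\left(6 \right)}}\right) = - 747 \left(-27 + \sqrt{-189 + 0}\right) = - 747 \left(-27 + \sqrt{-189}\right) = - 747 \left(-27 + 3 i \sqrt{21}\right) = 20169 - 2241 i \sqrt{21}$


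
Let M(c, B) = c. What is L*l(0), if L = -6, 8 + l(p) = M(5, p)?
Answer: 18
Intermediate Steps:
l(p) = -3 (l(p) = -8 + 5 = -3)
L*l(0) = -6*(-3) = 18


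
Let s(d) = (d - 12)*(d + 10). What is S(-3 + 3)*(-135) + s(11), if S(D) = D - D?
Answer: -21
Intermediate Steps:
s(d) = (-12 + d)*(10 + d)
S(D) = 0
S(-3 + 3)*(-135) + s(11) = 0*(-135) + (-120 + 11² - 2*11) = 0 + (-120 + 121 - 22) = 0 - 21 = -21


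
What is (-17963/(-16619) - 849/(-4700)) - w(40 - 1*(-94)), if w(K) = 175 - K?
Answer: -3103945669/78109300 ≈ -39.738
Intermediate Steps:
(-17963/(-16619) - 849/(-4700)) - w(40 - 1*(-94)) = (-17963/(-16619) - 849/(-4700)) - (175 - (40 - 1*(-94))) = (-17963*(-1/16619) - 849*(-1/4700)) - (175 - (40 + 94)) = (17963/16619 + 849/4700) - (175 - 1*134) = 98535631/78109300 - (175 - 134) = 98535631/78109300 - 1*41 = 98535631/78109300 - 41 = -3103945669/78109300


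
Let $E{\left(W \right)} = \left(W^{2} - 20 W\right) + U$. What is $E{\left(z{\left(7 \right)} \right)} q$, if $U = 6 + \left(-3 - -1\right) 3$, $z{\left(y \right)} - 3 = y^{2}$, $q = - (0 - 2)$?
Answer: $3328$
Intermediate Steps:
$q = 2$ ($q = \left(-1\right) \left(-2\right) = 2$)
$z{\left(y \right)} = 3 + y^{2}$
$U = 0$ ($U = 6 + \left(-3 + 1\right) 3 = 6 - 6 = 0$)
$E{\left(W \right)} = W^{2} - 20 W$ ($E{\left(W \right)} = \left(W^{2} - 20 W\right) + 0 = W^{2} - 20 W$)
$E{\left(z{\left(7 \right)} \right)} q = \left(3 + 7^{2}\right) \left(-20 + \left(3 + 7^{2}\right)\right) 2 = \left(3 + 49\right) \left(-20 + \left(3 + 49\right)\right) 2 = 52 \left(-20 + 52\right) 2 = 52 \cdot 32 \cdot 2 = 1664 \cdot 2 = 3328$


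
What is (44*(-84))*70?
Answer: -258720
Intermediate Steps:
(44*(-84))*70 = -3696*70 = -258720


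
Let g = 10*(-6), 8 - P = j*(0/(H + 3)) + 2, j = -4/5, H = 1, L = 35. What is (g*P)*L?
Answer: -12600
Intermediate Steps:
j = -⅘ (j = -4*⅕ = -⅘ ≈ -0.80000)
P = 6 (P = 8 - (-0/(1 + 3) + 2) = 8 - (-0/4 + 2) = 8 - (-⅘*0 + 2) = 8 - (0 + 2) = 8 - 1*2 = 8 - 2 = 6)
g = -60
(g*P)*L = -60*6*35 = -360*35 = -12600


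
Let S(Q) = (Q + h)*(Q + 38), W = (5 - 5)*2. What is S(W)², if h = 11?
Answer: 174724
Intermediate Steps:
W = 0 (W = 0*2 = 0)
S(Q) = (11 + Q)*(38 + Q) (S(Q) = (Q + 11)*(Q + 38) = (11 + Q)*(38 + Q))
S(W)² = (418 + 0² + 49*0)² = (418 + 0 + 0)² = 418² = 174724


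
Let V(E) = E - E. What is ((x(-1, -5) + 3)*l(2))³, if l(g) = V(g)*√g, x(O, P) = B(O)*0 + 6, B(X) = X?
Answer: 0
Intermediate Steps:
V(E) = 0
x(O, P) = 6 (x(O, P) = O*0 + 6 = 0 + 6 = 6)
l(g) = 0 (l(g) = 0*√g = 0)
((x(-1, -5) + 3)*l(2))³ = ((6 + 3)*0)³ = (9*0)³ = 0³ = 0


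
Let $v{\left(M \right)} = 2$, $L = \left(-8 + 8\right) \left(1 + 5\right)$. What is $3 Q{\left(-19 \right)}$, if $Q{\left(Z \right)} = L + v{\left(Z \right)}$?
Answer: $6$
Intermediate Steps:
$L = 0$ ($L = 0 \cdot 6 = 0$)
$Q{\left(Z \right)} = 2$ ($Q{\left(Z \right)} = 0 + 2 = 2$)
$3 Q{\left(-19 \right)} = 3 \cdot 2 = 6$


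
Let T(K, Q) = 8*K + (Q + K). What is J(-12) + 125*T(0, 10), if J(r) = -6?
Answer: 1244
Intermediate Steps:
T(K, Q) = Q + 9*K (T(K, Q) = 8*K + (K + Q) = Q + 9*K)
J(-12) + 125*T(0, 10) = -6 + 125*(10 + 9*0) = -6 + 125*(10 + 0) = -6 + 125*10 = -6 + 1250 = 1244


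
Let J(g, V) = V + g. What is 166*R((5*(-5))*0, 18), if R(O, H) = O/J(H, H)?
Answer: 0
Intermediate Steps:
R(O, H) = O/(2*H) (R(O, H) = O/(H + H) = O/((2*H)) = O*(1/(2*H)) = O/(2*H))
166*R((5*(-5))*0, 18) = 166*((½)*((5*(-5))*0)/18) = 166*((½)*(-25*0)*(1/18)) = 166*((½)*0*(1/18)) = 166*0 = 0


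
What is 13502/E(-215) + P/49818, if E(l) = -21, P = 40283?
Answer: -74644077/116242 ≈ -642.14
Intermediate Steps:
13502/E(-215) + P/49818 = 13502/(-21) + 40283/49818 = 13502*(-1/21) + 40283*(1/49818) = -13502/21 + 40283/49818 = -74644077/116242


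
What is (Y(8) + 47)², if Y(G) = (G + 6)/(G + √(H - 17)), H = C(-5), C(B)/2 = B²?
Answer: 2468229/961 - 43932*√33/961 ≈ 2305.8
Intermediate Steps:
C(B) = 2*B²
H = 50 (H = 2*(-5)² = 2*25 = 50)
Y(G) = (6 + G)/(G + √33) (Y(G) = (G + 6)/(G + √(50 - 17)) = (6 + G)/(G + √33))
(Y(8) + 47)² = ((6 + 8)/(8 + √33) + 47)² = (14/(8 + √33) + 47)² = (47 + 14/(8 + √33))²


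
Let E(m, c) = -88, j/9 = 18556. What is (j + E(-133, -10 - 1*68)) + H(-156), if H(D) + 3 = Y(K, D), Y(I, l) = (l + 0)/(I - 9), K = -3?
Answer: 166926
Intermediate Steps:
j = 167004 (j = 9*18556 = 167004)
Y(I, l) = l/(-9 + I)
H(D) = -3 - D/12 (H(D) = -3 + D/(-9 - 3) = -3 + D/(-12) = -3 + D*(-1/12) = -3 - D/12)
(j + E(-133, -10 - 1*68)) + H(-156) = (167004 - 88) + (-3 - 1/12*(-156)) = 166916 + (-3 + 13) = 166916 + 10 = 166926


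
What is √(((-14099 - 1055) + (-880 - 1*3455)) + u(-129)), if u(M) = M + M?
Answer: 7*I*√403 ≈ 140.52*I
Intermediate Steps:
u(M) = 2*M
√(((-14099 - 1055) + (-880 - 1*3455)) + u(-129)) = √(((-14099 - 1055) + (-880 - 1*3455)) + 2*(-129)) = √((-15154 + (-880 - 3455)) - 258) = √((-15154 - 4335) - 258) = √(-19489 - 258) = √(-19747) = 7*I*√403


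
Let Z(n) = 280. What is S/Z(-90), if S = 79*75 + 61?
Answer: 2993/140 ≈ 21.379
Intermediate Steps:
S = 5986 (S = 5925 + 61 = 5986)
S/Z(-90) = 5986/280 = 5986*(1/280) = 2993/140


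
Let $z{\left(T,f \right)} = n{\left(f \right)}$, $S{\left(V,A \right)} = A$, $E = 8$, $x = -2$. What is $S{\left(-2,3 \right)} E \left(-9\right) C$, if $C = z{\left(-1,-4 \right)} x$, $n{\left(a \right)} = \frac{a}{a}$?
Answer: $432$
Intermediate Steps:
$n{\left(a \right)} = 1$
$z{\left(T,f \right)} = 1$
$C = -2$ ($C = 1 \left(-2\right) = -2$)
$S{\left(-2,3 \right)} E \left(-9\right) C = 3 \cdot 8 \left(-9\right) \left(-2\right) = 24 \left(-9\right) \left(-2\right) = \left(-216\right) \left(-2\right) = 432$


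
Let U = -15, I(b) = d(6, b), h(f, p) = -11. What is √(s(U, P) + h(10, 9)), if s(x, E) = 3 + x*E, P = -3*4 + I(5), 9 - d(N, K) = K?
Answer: 4*√7 ≈ 10.583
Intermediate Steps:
d(N, K) = 9 - K
I(b) = 9 - b
P = -8 (P = -3*4 + (9 - 1*5) = -12 + (9 - 5) = -12 + 4 = -8)
s(x, E) = 3 + E*x
√(s(U, P) + h(10, 9)) = √((3 - 8*(-15)) - 11) = √((3 + 120) - 11) = √(123 - 11) = √112 = 4*√7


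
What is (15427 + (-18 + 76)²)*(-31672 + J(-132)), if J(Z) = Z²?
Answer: -267734168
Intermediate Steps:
(15427 + (-18 + 76)²)*(-31672 + J(-132)) = (15427 + (-18 + 76)²)*(-31672 + (-132)²) = (15427 + 58²)*(-31672 + 17424) = (15427 + 3364)*(-14248) = 18791*(-14248) = -267734168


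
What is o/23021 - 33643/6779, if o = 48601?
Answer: -445029324/156059359 ≈ -2.8517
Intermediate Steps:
o/23021 - 33643/6779 = 48601/23021 - 33643/6779 = -445029324/156059359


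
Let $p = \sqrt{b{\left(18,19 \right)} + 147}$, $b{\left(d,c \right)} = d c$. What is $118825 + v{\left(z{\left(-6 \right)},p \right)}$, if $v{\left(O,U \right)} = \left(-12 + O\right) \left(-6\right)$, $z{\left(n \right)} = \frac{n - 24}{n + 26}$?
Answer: $118906$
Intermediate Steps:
$b{\left(d,c \right)} = c d$
$p = \sqrt{489}$ ($p = \sqrt{19 \cdot 18 + 147} = \sqrt{342 + 147} = \sqrt{489} \approx 22.113$)
$z{\left(n \right)} = \frac{-24 + n}{26 + n}$
$v{\left(O,U \right)} = 72 - 6 O$
$118825 + v{\left(z{\left(-6 \right)},p \right)} = 118825 + \left(72 - 6 \frac{-24 - 6}{26 - 6}\right) = 118825 + \left(72 - 6 \cdot \frac{1}{20} \left(-30\right)\right) = 118825 + \left(72 - -9\right) = 118825 + \left(72 + 9\right) = 118825 + 81 = 118906$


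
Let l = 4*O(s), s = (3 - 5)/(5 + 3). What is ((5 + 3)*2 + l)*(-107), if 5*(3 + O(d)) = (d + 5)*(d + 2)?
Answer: -22791/20 ≈ -1139.6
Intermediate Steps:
s = -1/4 (s = -2/8 = -2*1/8 = -1/4 ≈ -0.25000)
O(d) = -3 + (2 + d)*(5 + d)/5 (O(d) = -3 + ((d + 5)*(d + 2))/5 = -3 + ((5 + d)*(2 + d))/5 = -3 + ((2 + d)*(5 + d))/5 = -3 + (2 + d)*(5 + d)/5)
l = -107/20 (l = 4*(-1 + (-1/4)**2/5 + (7/5)*(-1/4)) = 4*(-1 + (1/5)*(1/16) - 7/20) = 4*(-1 + 1/80 - 7/20) = 4*(-107/80) = -107/20 ≈ -5.3500)
((5 + 3)*2 + l)*(-107) = ((5 + 3)*2 - 107/20)*(-107) = (8*2 - 107/20)*(-107) = (16 - 107/20)*(-107) = (213/20)*(-107) = -22791/20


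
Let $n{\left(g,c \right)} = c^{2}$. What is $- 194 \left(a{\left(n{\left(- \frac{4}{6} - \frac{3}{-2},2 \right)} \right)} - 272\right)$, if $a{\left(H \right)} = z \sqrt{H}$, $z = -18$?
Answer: $59752$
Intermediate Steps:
$a{\left(H \right)} = - 18 \sqrt{H}$
$- 194 \left(a{\left(n{\left(- \frac{4}{6} - \frac{3}{-2},2 \right)} \right)} - 272\right) = - 194 \left(- 18 \sqrt{2^{2}} - 272\right) = - 194 \left(- 18 \sqrt{4} - 272\right) = - 194 \left(\left(-18\right) 2 - 272\right) = - 194 \left(-36 - 272\right) = \left(-194\right) \left(-308\right) = 59752$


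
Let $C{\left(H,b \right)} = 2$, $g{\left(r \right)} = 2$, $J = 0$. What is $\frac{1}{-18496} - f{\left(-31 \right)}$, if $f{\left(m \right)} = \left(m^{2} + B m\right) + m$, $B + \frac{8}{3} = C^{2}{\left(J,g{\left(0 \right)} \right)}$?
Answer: $- \frac{49310339}{55488} \approx -888.67$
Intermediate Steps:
$B = \frac{4}{3}$ ($B = - \frac{8}{3} + 2^{2} = - \frac{8}{3} + 4 = \frac{4}{3} \approx 1.3333$)
$f{\left(m \right)} = m^{2} + \frac{7 m}{3}$ ($f{\left(m \right)} = \left(m^{2} + \frac{4 m}{3}\right) + m = m^{2} + \frac{7 m}{3}$)
$\frac{1}{-18496} - f{\left(-31 \right)} = \frac{1}{-18496} - \frac{1}{3} \left(-31\right) \left(7 + 3 \left(-31\right)\right) = - \frac{1}{18496} - \frac{1}{3} \left(-31\right) \left(7 - 93\right) = - \frac{1}{18496} - \frac{1}{3} \left(-31\right) \left(-86\right) = - \frac{1}{18496} - \frac{2666}{3} = - \frac{49310339}{55488}$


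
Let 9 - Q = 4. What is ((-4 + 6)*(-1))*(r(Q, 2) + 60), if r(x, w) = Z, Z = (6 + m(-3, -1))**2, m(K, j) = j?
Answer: -170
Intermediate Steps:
Q = 5 (Q = 9 - 1*4 = 9 - 4 = 5)
Z = 25 (Z = (6 - 1)**2 = 5**2 = 25)
r(x, w) = 25
((-4 + 6)*(-1))*(r(Q, 2) + 60) = ((-4 + 6)*(-1))*(25 + 60) = (2*(-1))*85 = -2*85 = -170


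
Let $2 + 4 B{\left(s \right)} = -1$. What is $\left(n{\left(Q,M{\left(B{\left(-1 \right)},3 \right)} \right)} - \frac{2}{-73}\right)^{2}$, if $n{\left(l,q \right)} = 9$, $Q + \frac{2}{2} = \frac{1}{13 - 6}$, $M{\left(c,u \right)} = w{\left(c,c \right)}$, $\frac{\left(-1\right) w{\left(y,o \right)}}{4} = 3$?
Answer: $\frac{434281}{5329} \approx 81.494$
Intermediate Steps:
$w{\left(y,o \right)} = -12$ ($w{\left(y,o \right)} = \left(-4\right) 3 = -12$)
$B{\left(s \right)} = - \frac{3}{4}$ ($B{\left(s \right)} = - \frac{1}{2} + \frac{1}{4} \left(-1\right) = - \frac{1}{2} - \frac{1}{4} = - \frac{3}{4}$)
$M{\left(c,u \right)} = -12$
$Q = - \frac{6}{7}$ ($Q = -1 + \frac{1}{13 - 6} = -1 + \frac{1}{7} = - \frac{6}{7} \approx -0.85714$)
$\left(n{\left(Q,M{\left(B{\left(-1 \right)},3 \right)} \right)} - \frac{2}{-73}\right)^{2} = \left(9 - \frac{2}{-73}\right)^{2} = \left(9 - - \frac{2}{73}\right)^{2} = \left(9 + \frac{2}{73}\right)^{2} = \left(\frac{659}{73}\right)^{2} = \frac{434281}{5329}$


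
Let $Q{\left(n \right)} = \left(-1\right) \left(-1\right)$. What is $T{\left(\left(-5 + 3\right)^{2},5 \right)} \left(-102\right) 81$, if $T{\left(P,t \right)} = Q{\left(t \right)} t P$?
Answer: $-165240$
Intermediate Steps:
$Q{\left(n \right)} = 1$
$T{\left(P,t \right)} = P t$ ($T{\left(P,t \right)} = 1 t P = t P = P t$)
$T{\left(\left(-5 + 3\right)^{2},5 \right)} \left(-102\right) 81 = \left(-5 + 3\right)^{2} \cdot 5 \left(-102\right) 81 = \left(-2\right)^{2} \cdot 5 \left(-102\right) 81 = 4 \cdot 5 \left(-102\right) 81 = 20 \left(-102\right) 81 = \left(-2040\right) 81 = -165240$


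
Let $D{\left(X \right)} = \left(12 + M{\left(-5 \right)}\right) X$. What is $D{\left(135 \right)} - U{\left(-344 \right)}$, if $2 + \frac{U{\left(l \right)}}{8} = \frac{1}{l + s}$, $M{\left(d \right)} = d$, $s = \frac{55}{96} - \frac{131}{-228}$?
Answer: $\frac{600988435}{625363} \approx 961.02$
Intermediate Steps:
$s = \frac{2093}{1824}$ ($s = 55 \cdot \frac{1}{96} - - \frac{131}{228} = \frac{55}{96} + \frac{131}{228} = \frac{2093}{1824} \approx 1.1475$)
$U{\left(l \right)} = -16 + \frac{8}{\frac{2093}{1824} + l}$ ($U{\left(l \right)} = -16 + \frac{8}{l + \frac{2093}{1824}} = -16 + \frac{8}{\frac{2093}{1824} + l}$)
$D{\left(X \right)} = 7 X$ ($D{\left(X \right)} = \left(12 - 5\right) X = 7 X$)
$D{\left(135 \right)} - U{\left(-344 \right)} = 7 \cdot 135 - \frac{16 \left(-1181 - -627456\right)}{2093 + 1824 \left(-344\right)} = 945 - \frac{16 \left(-1181 + 627456\right)}{2093 - 627456} = 945 - 16 \frac{1}{-625363} \cdot 626275 = 945 - 16 \left(- \frac{1}{625363}\right) 626275 = 945 - - \frac{10020400}{625363} = 945 + \frac{10020400}{625363} = \frac{600988435}{625363}$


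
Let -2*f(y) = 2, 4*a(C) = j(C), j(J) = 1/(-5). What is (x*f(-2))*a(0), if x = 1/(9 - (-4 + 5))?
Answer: 1/160 ≈ 0.0062500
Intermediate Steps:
j(J) = -1/5
a(C) = -1/20 (a(C) = (1/4)*(-1/5) = -1/20)
f(y) = -1 (f(y) = -1/2*2 = -1)
x = 1/8 (x = 1/(9 - 1*1) = 1/(9 - 1) = 1/8 ≈ 0.12500)
(x*f(-2))*a(0) = ((1/8)*(-1))*(-1/20) = -1/8*(-1/20) = 1/160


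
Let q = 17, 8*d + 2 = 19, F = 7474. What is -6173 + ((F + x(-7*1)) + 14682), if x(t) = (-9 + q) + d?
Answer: 127945/8 ≈ 15993.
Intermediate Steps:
d = 17/8 (d = -1/4 + (1/8)*19 = -1/4 + 19/8 = 17/8 ≈ 2.1250)
x(t) = 81/8 (x(t) = (-9 + 17) + 17/8 = 8 + 17/8 = 81/8)
-6173 + ((F + x(-7*1)) + 14682) = -6173 + ((7474 + 81/8) + 14682) = -6173 + (59873/8 + 14682) = -6173 + 177329/8 = 127945/8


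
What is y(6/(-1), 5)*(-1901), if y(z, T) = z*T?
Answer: 57030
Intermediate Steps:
y(z, T) = T*z
y(6/(-1), 5)*(-1901) = (5*(6/(-1)))*(-1901) = (5*(6*(-1)))*(-1901) = (5*(-6))*(-1901) = -30*(-1901) = 57030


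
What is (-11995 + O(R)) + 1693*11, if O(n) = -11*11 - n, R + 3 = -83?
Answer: 6593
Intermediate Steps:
R = -86 (R = -3 - 83 = -86)
O(n) = -121 - n
(-11995 + O(R)) + 1693*11 = (-11995 + (-121 - 1*(-86))) + 1693*11 = (-11995 + (-121 + 86)) + 18623 = (-11995 - 35) + 18623 = -12030 + 18623 = 6593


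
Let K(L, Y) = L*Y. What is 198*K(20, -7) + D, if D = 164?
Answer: -27556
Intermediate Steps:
198*K(20, -7) + D = 198*(20*(-7)) + 164 = 198*(-140) + 164 = -27720 + 164 = -27556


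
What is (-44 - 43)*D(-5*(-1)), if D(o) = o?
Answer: -435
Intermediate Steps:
(-44 - 43)*D(-5*(-1)) = (-44 - 43)*(-5*(-1)) = -87*5 = -435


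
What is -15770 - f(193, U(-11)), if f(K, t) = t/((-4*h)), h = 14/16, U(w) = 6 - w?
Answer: -110356/7 ≈ -15765.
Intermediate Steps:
h = 7/8 (h = 14*(1/16) = 7/8 ≈ 0.87500)
f(K, t) = -2*t/7 (f(K, t) = t/((-4*7/8)) = t/(-7/2) = t*(-2/7) = -2*t/7)
-15770 - f(193, U(-11)) = -15770 - (-2)*(6 - 1*(-11))/7 = -15770 - (-2)*(6 + 11)/7 = -15770 - (-2)*17/7 = -15770 - 1*(-34/7) = -15770 + 34/7 = -110356/7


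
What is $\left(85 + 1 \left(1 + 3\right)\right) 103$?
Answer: $9167$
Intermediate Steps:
$\left(85 + 1 \left(1 + 3\right)\right) 103 = \left(85 + 1 \cdot 4\right) 103 = \left(85 + 4\right) 103 = 89 \cdot 103 = 9167$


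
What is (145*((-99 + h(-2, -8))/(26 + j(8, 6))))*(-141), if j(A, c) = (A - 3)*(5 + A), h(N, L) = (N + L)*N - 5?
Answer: 245340/13 ≈ 18872.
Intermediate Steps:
h(N, L) = -5 + N*(L + N) (h(N, L) = (L + N)*N - 5 = N*(L + N) - 5 = -5 + N*(L + N))
j(A, c) = (-3 + A)*(5 + A)
(145*((-99 + h(-2, -8))/(26 + j(8, 6))))*(-141) = (145*((-99 + (-5 + (-2)² - 8*(-2)))/(26 + (-15 + 8² + 2*8))))*(-141) = (145*((-99 + (-5 + 4 + 16))/(26 + (-15 + 64 + 16))))*(-141) = (145*((-99 + 15)/(26 + 65)))*(-141) = (145*(-84/91))*(-141) = (145*(-84*1/91))*(-141) = (145*(-12/13))*(-141) = -1740/13*(-141) = 245340/13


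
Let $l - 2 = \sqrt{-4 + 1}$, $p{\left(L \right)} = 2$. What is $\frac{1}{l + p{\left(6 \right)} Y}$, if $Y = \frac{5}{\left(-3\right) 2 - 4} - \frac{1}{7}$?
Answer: $\frac{35}{172} - \frac{49 i \sqrt{3}}{172} \approx 0.20349 - 0.49343 i$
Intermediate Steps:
$l = 2 + i \sqrt{3}$ ($l = 2 + \sqrt{-4 + 1} = 2 + \sqrt{-3} = 2 + i \sqrt{3} \approx 2.0 + 1.732 i$)
$Y = - \frac{9}{14}$ ($Y = \frac{5}{-6 - 4} - \frac{1}{7} = \frac{5}{-10} - \frac{1}{7} = 5 \left(- \frac{1}{10}\right) - \frac{1}{7} = - \frac{1}{2} - \frac{1}{7} = - \frac{9}{14} \approx -0.64286$)
$\frac{1}{l + p{\left(6 \right)} Y} = \frac{1}{\left(2 + i \sqrt{3}\right) + 2 \left(- \frac{9}{14}\right)} = \frac{1}{\left(2 + i \sqrt{3}\right) - \frac{9}{7}} = \frac{1}{\frac{5}{7} + i \sqrt{3}}$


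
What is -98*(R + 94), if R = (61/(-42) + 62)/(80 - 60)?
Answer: -570521/60 ≈ -9508.7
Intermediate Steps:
R = 2543/840 (R = (61*(-1/42) + 62)/20 = (-61/42 + 62)*(1/20) = (2543/42)*(1/20) = 2543/840 ≈ 3.0274)
-98*(R + 94) = -98*(2543/840 + 94) = -98*81503/840 = -570521/60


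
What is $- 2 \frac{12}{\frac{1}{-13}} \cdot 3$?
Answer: $936$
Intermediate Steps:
$- 2 \frac{12}{\frac{1}{-13}} \cdot 3 = - 2 \frac{12}{- \frac{1}{13}} \cdot 3 = - 2 \cdot 12 \left(-13\right) 3 = \left(-2\right) \left(-156\right) 3 = 312 \cdot 3 = 936$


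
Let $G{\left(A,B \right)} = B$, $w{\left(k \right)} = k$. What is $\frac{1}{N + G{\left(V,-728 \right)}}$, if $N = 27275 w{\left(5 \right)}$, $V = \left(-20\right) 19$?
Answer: $\frac{1}{135647} \approx 7.3721 \cdot 10^{-6}$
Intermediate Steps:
$V = -380$
$N = 136375$ ($N = 27275 \cdot 5 = 136375$)
$\frac{1}{N + G{\left(V,-728 \right)}} = \frac{1}{136375 - 728} = \frac{1}{135647}$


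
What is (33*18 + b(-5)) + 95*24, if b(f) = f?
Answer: 2869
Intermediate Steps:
(33*18 + b(-5)) + 95*24 = (33*18 - 5) + 95*24 = (594 - 5) + 2280 = 589 + 2280 = 2869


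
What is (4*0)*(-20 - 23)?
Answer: 0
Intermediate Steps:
(4*0)*(-20 - 23) = 0*(-43) = 0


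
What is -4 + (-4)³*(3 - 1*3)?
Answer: -4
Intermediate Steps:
-4 + (-4)³*(3 - 1*3) = -4 - 64*(3 - 3) = -4 - 64*0 = -4 + 0 = -4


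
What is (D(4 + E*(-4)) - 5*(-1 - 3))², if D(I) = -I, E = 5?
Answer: 1296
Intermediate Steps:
(D(4 + E*(-4)) - 5*(-1 - 3))² = (-(4 + 5*(-4)) - 5*(-1 - 3))² = (-(4 - 20) - 5*(-4))² = (-1*(-16) + 20)² = (16 + 20)² = 36² = 1296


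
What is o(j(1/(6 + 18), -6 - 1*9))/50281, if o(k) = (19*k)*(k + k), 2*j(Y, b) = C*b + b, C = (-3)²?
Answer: 213750/50281 ≈ 4.2511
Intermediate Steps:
C = 9
j(Y, b) = 5*b (j(Y, b) = (9*b + b)/2 = (10*b)/2 = 5*b)
o(k) = 38*k² (o(k) = (19*k)*(2*k) = 38*k²)
o(j(1/(6 + 18), -6 - 1*9))/50281 = (38*(5*(-6 - 1*9))²)/50281 = (38*(5*(-6 - 9))²)*(1/50281) = (38*(5*(-15))²)*(1/50281) = (38*(-75)²)*(1/50281) = (38*5625)*(1/50281) = 213750*(1/50281) = 213750/50281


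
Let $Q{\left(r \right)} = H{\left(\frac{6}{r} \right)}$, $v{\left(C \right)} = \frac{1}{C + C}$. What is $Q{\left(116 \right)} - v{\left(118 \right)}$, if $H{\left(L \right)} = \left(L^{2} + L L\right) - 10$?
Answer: $- \frac{1984539}{198476} \approx -9.9989$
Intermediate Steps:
$v{\left(C \right)} = \frac{1}{2 C}$
$H{\left(L \right)} = -10 + 2 L^{2}$ ($H{\left(L \right)} = \left(L^{2} + L^{2}\right) - 10 = 2 L^{2} - 10 = -10 + 2 L^{2}$)
$Q{\left(r \right)} = -10 + \frac{72}{r^{2}}$ ($Q{\left(r \right)} = -10 + 2 \left(\frac{6}{r}\right)^{2} = -10 + 2 \frac{36}{r^{2}} = -10 + \frac{72}{r^{2}}$)
$Q{\left(116 \right)} - v{\left(118 \right)} = \left(-10 + \frac{72}{13456}\right) - \frac{1}{2 \cdot 118} = \left(-10 + 72 \cdot \frac{1}{13456}\right) - \frac{1}{2} \cdot \frac{1}{118} = \left(-10 + \frac{9}{1682}\right) - \frac{1}{236} = - \frac{16811}{1682} - \frac{1}{236} = - \frac{1984539}{198476}$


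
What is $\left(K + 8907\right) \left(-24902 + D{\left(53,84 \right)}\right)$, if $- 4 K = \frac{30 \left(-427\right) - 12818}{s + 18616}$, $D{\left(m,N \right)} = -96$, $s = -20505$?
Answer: $- \frac{420439262168}{1889} \approx -2.2257 \cdot 10^{8}$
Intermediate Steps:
$K = - \frac{6407}{1889}$ ($K = - \frac{\left(30 \left(-427\right) - 12818\right) \frac{1}{-20505 + 18616}}{4} = - \frac{\left(-12810 - 12818\right) \frac{1}{-1889}}{4} = - \frac{\left(-25628\right) \left(- \frac{1}{1889}\right)}{4} = \left(- \frac{1}{4}\right) \frac{25628}{1889} = - \frac{6407}{1889} \approx -3.3917$)
$\left(K + 8907\right) \left(-24902 + D{\left(53,84 \right)}\right) = \left(- \frac{6407}{1889} + 8907\right) \left(-24902 - 96\right) = \frac{16818916}{1889} \left(-24998\right) = - \frac{420439262168}{1889}$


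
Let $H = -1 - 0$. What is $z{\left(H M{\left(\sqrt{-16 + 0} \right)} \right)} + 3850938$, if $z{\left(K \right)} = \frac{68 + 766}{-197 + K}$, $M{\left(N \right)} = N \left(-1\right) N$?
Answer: $\frac{273416320}{71} \approx 3.8509 \cdot 10^{6}$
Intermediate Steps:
$M{\left(N \right)} = - N^{2}$ ($M{\left(N \right)} = - N N = - N^{2}$)
$H = -1$ ($H = -1 + 0 = -1$)
$z{\left(K \right)} = \frac{834}{-197 + K}$
$z{\left(H M{\left(\sqrt{-16 + 0} \right)} \right)} + 3850938 = \frac{834}{-197 - - \left(\sqrt{-16 + 0}\right)^{2}} + 3850938 = \frac{834}{-197 - - \left(\sqrt{-16}\right)^{2}} + 3850938 = \frac{834}{-197 - - \left(4 i\right)^{2}} + 3850938 = \frac{834}{-197 - \left(-1\right) \left(-16\right)} + 3850938 = \frac{834}{-197 - 16} + 3850938 = \frac{834}{-213} + 3850938 = 834 \left(- \frac{1}{213}\right) + 3850938 = - \frac{278}{71} + 3850938 = \frac{273416320}{71}$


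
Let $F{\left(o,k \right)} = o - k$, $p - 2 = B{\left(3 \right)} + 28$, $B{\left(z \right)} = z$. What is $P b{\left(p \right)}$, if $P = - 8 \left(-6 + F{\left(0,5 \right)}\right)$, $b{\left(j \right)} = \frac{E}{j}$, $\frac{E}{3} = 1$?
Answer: $8$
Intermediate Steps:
$E = 3$ ($E = 3 \cdot 1 = 3$)
$p = 33$ ($p = 2 + \left(3 + 28\right) = 2 + 31 = 33$)
$b{\left(j \right)} = \frac{3}{j}$
$P = 88$ ($P = - 8 \left(-6 + \left(0 - 5\right)\right) = - 8 \left(-6 - 5\right) = \left(-8\right) \left(-11\right) = 88$)
$P b{\left(p \right)} = 88 \cdot \frac{3}{33} = 88 \cdot 3 \cdot \frac{1}{33} = 88 \cdot \frac{1}{11} = 8$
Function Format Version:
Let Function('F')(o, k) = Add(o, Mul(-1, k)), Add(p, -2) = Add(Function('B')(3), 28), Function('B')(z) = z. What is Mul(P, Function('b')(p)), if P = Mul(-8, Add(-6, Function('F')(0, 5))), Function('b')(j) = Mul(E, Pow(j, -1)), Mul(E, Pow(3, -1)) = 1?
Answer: 8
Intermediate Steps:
E = 3 (E = Mul(3, 1) = 3)
p = 33 (p = Add(2, Add(3, 28)) = Add(2, 31) = 33)
Function('b')(j) = Mul(3, Pow(j, -1))
P = 88 (P = Mul(-8, Add(-6, Add(0, Mul(-1, 5)))) = Mul(-8, Add(-6, Add(0, -5))) = Mul(-8, Add(-6, -5)) = Mul(-8, -11) = 88)
Mul(P, Function('b')(p)) = Mul(88, Mul(3, Pow(33, -1))) = Mul(88, Mul(3, Rational(1, 33))) = Mul(88, Rational(1, 11)) = 8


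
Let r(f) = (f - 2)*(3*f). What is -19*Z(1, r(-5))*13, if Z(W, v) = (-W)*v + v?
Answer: 0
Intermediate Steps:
r(f) = 3*f*(-2 + f) (r(f) = (-2 + f)*(3*f) = 3*f*(-2 + f))
Z(W, v) = v - W*v (Z(W, v) = -W*v + v = v - W*v)
-19*Z(1, r(-5))*13 = -19*3*(-5)*(-2 - 5)*(1 - 1*1)*13 = -19*3*(-5)*(-7)*(1 - 1)*13 = -1995*0*13 = -19*0*13 = 0*13 = 0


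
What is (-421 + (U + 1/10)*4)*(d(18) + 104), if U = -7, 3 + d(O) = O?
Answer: -266917/5 ≈ -53383.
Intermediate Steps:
d(O) = -3 + O
(-421 + (U + 1/10)*4)*(d(18) + 104) = (-421 + (-7 + 1/10)*4)*((-3 + 18) + 104) = (-421 + (-7 + 1*(⅒))*4)*(15 + 104) = (-421 + (-7 + ⅒)*4)*119 = (-421 - 69/10*4)*119 = (-421 - 138/5)*119 = -2243/5*119 = -266917/5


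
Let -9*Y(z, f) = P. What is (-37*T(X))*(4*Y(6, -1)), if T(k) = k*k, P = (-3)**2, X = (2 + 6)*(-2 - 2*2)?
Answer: 340992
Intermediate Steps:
X = -48 (X = 8*(-2 - 4) = 8*(-6) = -48)
P = 9
Y(z, f) = -1 (Y(z, f) = -1/9*9 = -1)
T(k) = k**2
(-37*T(X))*(4*Y(6, -1)) = (-37*(-48)**2)*(4*(-1)) = -37*2304*(-4) = -85248*(-4) = 340992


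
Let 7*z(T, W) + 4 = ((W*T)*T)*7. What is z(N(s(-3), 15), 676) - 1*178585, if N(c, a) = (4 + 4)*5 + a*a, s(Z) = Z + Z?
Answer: 331054601/7 ≈ 4.7294e+7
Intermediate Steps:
s(Z) = 2*Z
N(c, a) = 40 + a² (N(c, a) = 8*5 + a² = 40 + a²)
z(T, W) = -4/7 + W*T² (z(T, W) = -4/7 + (((W*T)*T)*7)/7 = -4/7 + (((T*W)*T)*7)/7 = -4/7 + ((W*T²)*7)/7 = -4/7 + (7*W*T²)/7 = -4/7 + W*T²)
z(N(s(-3), 15), 676) - 1*178585 = (-4/7 + 676*(40 + 15²)²) - 1*178585 = (-4/7 + 676*(40 + 225)²) - 178585 = (-4/7 + 676*265²) - 178585 = (-4/7 + 676*70225) - 178585 = (-4/7 + 47472100) - 178585 = 332304696/7 - 178585 = 331054601/7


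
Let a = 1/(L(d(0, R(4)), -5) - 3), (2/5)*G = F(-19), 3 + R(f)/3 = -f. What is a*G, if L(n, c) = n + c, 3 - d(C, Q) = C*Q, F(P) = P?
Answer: 19/2 ≈ 9.5000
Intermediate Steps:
R(f) = -9 - 3*f (R(f) = -9 + 3*(-f) = -9 - 3*f)
d(C, Q) = 3 - C*Q
G = -95/2 (G = (5/2)*(-19) = -95/2 ≈ -47.500)
L(n, c) = c + n
a = -1/5 (a = 1/((-5 + (3 - 1*0*(-9 - 3*4))) - 3) = 1/((-5 + (3 - 1*0*(-9 - 12))) - 3) = 1/((-5 + (3 - 1*0*(-21))) - 3) = 1/((-5 + (3 + 0)) - 3) = 1/((-5 + 3) - 3) = 1/(-2 - 3) = 1/(-5) = -1/5 ≈ -0.20000)
a*G = -1/5*(-95/2) = 19/2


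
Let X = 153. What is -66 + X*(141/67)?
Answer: 17151/67 ≈ 255.99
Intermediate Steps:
-66 + X*(141/67) = -66 + 153*(141/67) = -66 + 21573/67 = 17151/67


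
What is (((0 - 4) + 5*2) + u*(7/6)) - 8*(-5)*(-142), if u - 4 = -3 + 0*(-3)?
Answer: -34037/6 ≈ -5672.8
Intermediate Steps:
u = 1 (u = 4 + (-3 + 0*(-3)) = 4 + (-3 + 0) = 4 - 3 = 1)
(((0 - 4) + 5*2) + u*(7/6)) - 8*(-5)*(-142) = (((0 - 4) + 5*2) + 1*(7/6)) - 8*(-5)*(-142) = ((-4 + 10) + 1*(7*(⅙))) + 40*(-142) = (6 + 1*(7/6)) - 5680 = (6 + 7/6) - 5680 = 43/6 - 5680 = -34037/6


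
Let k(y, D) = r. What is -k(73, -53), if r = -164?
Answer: 164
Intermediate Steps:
k(y, D) = -164
-k(73, -53) = -1*(-164) = 164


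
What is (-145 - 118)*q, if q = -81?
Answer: 21303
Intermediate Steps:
(-145 - 118)*q = (-145 - 118)*(-81) = -263*(-81) = 21303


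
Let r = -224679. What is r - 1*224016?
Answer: -448695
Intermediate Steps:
r - 1*224016 = -224679 - 1*224016 = -224679 - 224016 = -448695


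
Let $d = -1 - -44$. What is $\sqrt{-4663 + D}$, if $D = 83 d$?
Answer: $i \sqrt{1094} \approx 33.076 i$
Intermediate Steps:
$d = 43$ ($d = -1 + 44 = 43$)
$D = 3569$ ($D = 83 \cdot 43 = 3569$)
$\sqrt{-4663 + D} = \sqrt{-4663 + 3569} = \sqrt{-1094} = i \sqrt{1094}$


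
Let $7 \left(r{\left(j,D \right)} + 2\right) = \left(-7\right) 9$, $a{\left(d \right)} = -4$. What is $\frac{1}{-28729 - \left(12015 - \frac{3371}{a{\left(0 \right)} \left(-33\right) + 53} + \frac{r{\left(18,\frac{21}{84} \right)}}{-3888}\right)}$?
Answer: $- \frac{719280}{29293239907} \approx -2.4554 \cdot 10^{-5}$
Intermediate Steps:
$r{\left(j,D \right)} = -11$ ($r{\left(j,D \right)} = -2 + \frac{\left(-7\right) 9}{7} = -2 + \frac{1}{7} \left(-63\right) = -2 - 9 = -11$)
$\frac{1}{-28729 - \left(12015 - \frac{3371}{a{\left(0 \right)} \left(-33\right) + 53} + \frac{r{\left(18,\frac{21}{84} \right)}}{-3888}\right)} = \frac{1}{-28729 - \left(12015 + \frac{11}{3888} - \frac{3371}{\left(-4\right) \left(-33\right) + 53}\right)} = \frac{1}{-28729 - \left(12015 + \frac{11}{3888} - \frac{3371}{132 + 53}\right)} = \frac{1}{-28729 - \left(\frac{46714331}{3888} - \frac{3371}{185}\right)} = \frac{1}{-28729 - \frac{8629044787}{719280}} = \frac{1}{- \frac{29293239907}{719280}} = - \frac{719280}{29293239907}$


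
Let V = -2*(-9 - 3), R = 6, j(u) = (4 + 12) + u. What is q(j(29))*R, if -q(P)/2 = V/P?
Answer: -32/5 ≈ -6.4000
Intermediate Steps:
j(u) = 16 + u
V = 24 (V = -2*(-12) = 24)
q(P) = -48/P
q(j(29))*R = -48/(16 + 29)*6 = -48/45*6 = -48*1/45*6 = -16/15*6 = -32/5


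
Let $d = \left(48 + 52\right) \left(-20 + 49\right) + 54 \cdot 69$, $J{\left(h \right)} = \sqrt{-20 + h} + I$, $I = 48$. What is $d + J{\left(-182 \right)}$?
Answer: $6674 + i \sqrt{202} \approx 6674.0 + 14.213 i$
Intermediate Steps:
$J{\left(h \right)} = 48 + \sqrt{-20 + h}$ ($J{\left(h \right)} = \sqrt{-20 + h} + 48 = 48 + \sqrt{-20 + h}$)
$d = 6626$ ($d = 100 \cdot 29 + 3726 = 2900 + 3726 = 6626$)
$d + J{\left(-182 \right)} = 6626 + \left(48 + \sqrt{-20 - 182}\right) = 6626 + \left(48 + \sqrt{-202}\right) = 6626 + \left(48 + i \sqrt{202}\right) = 6674 + i \sqrt{202}$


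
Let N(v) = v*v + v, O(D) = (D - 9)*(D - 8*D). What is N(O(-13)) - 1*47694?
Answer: 3958308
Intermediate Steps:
O(D) = -7*D*(-9 + D) (O(D) = (-9 + D)*(-7*D) = -7*D*(-9 + D))
N(v) = v + v² (N(v) = v² + v = v + v²)
N(O(-13)) - 1*47694 = (7*(-13)*(9 - 1*(-13)))*(1 + 7*(-13)*(9 - 1*(-13))) - 1*47694 = (7*(-13)*(9 + 13))*(1 + 7*(-13)*(9 + 13)) - 47694 = (7*(-13)*22)*(1 + 7*(-13)*22) - 47694 = -2002*(1 - 2002) - 47694 = -2002*(-2001) - 47694 = 4006002 - 47694 = 3958308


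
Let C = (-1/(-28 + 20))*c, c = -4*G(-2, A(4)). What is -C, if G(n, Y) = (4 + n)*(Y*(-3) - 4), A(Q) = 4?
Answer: -16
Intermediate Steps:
G(n, Y) = (-4 - 3*Y)*(4 + n) (G(n, Y) = (4 + n)*(-3*Y - 4) = (4 + n)*(-4 - 3*Y) = (-4 - 3*Y)*(4 + n))
c = 128 (c = -4*(-16 - 12*4 - 4*(-2) - 3*4*(-2)) = -4*(-16 - 48 + 8 + 24) = -4*(-32) = 128)
C = 16 (C = (-1/(-28 + 20))*128 = (-1/(-8))*128 = -1/8*(-1)*128 = (1/8)*128 = 16)
-C = -1*16 = -16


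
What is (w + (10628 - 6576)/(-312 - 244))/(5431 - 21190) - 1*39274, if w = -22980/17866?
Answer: -768503623489403/19567745433 ≈ -39274.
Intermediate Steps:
w = -11490/8933 (w = -22980*1/17866 = -11490/8933 ≈ -1.2862)
(w + (10628 - 6576)/(-312 - 244))/(5431 - 21190) - 1*39274 = (-11490/8933 + (10628 - 6576)/(-312 - 244))/(5431 - 21190) - 1*39274 = (-11490/8933 + 4052/(-556))/(-15759) - 39274 = (-11490/8933 + 4052*(-1/556))*(-1/15759) - 39274 = (-11490/8933 - 1013/139)*(-1/15759) - 39274 = -10646239/1241687*(-1/15759) - 39274 = 10646239/19567745433 - 39274 = -768503623489403/19567745433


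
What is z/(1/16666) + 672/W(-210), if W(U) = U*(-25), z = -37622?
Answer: -78376031484/125 ≈ -6.2701e+8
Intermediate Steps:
W(U) = -25*U
z/(1/16666) + 672/W(-210) = -37622/(1/16666) + 672/((-25*(-210))) = -37622/1/16666 + 672/5250 = -37622*16666 + 672*(1/5250) = -627008252 + 16/125 = -78376031484/125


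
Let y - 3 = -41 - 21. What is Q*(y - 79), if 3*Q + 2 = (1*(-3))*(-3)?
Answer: -322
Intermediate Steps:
y = -59 (y = 3 + (-41 - 21) = 3 - 62 = -59)
Q = 7/3 (Q = -⅔ + ((1*(-3))*(-3))/3 = -⅔ + (-3*(-3))/3 = -⅔ + (⅓)*9 = -⅔ + 3 = 7/3 ≈ 2.3333)
Q*(y - 79) = 7*(-59 - 79)/3 = (7/3)*(-138) = -322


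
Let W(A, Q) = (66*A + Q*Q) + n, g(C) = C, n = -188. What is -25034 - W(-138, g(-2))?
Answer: -15742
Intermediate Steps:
W(A, Q) = -188 + Q**2 + 66*A (W(A, Q) = (66*A + Q*Q) - 188 = (66*A + Q**2) - 188 = (Q**2 + 66*A) - 188 = -188 + Q**2 + 66*A)
-25034 - W(-138, g(-2)) = -25034 - (-188 + (-2)**2 + 66*(-138)) = -25034 - (-188 + 4 - 9108) = -25034 - 1*(-9292) = -25034 + 9292 = -15742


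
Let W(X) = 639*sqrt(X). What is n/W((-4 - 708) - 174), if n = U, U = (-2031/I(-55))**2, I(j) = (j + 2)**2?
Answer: -458329*I*sqrt(886)/496358597786 ≈ -2.7485e-5*I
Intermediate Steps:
I(j) = (2 + j)**2
U = 4124961/7890481 (U = (-2031/(2 - 55)**2)**2 = (-2031/((-53)**2))**2 = (-2031/2809)**2 = 4124961/7890481 ≈ 0.52278)
n = 4124961/7890481 ≈ 0.52278
n/W((-4 - 708) - 174) = 4124961/(7890481*((639*sqrt((-4 - 708) - 174)))) = 4124961/(7890481*((639*sqrt(-712 - 174)))) = 4124961/(7890481*((639*sqrt(-886)))) = 4124961/(7890481*((639*(I*sqrt(886))))) = 4124961/(7890481*((639*I*sqrt(886)))) = 4124961*(-I*sqrt(886)/566154)/7890481 = -458329*I*sqrt(886)/496358597786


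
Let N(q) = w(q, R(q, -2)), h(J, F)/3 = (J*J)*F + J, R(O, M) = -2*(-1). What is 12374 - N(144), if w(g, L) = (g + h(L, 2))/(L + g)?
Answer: 903215/73 ≈ 12373.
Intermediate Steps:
R(O, M) = 2
h(J, F) = 3*J + 3*F*J² (h(J, F) = 3*((J*J)*F + J) = 3*(J²*F + J) = 3*(F*J² + J) = 3*(J + F*J²) = 3*J + 3*F*J²)
w(g, L) = (g + 3*L*(1 + 2*L))/(L + g)
N(q) = (30 + q)/(2 + q) (N(q) = (q + 3*2*(1 + 2*2))/(2 + q) = (q + 3*2*(1 + 4))/(2 + q) = (q + 3*2*5)/(2 + q) = (q + 30)/(2 + q) = (30 + q)/(2 + q))
12374 - N(144) = 12374 - (30 + 144)/(2 + 144) = 12374 - 174/146 = 12374 - 1*87/73 = 12374 - 87/73 = 903215/73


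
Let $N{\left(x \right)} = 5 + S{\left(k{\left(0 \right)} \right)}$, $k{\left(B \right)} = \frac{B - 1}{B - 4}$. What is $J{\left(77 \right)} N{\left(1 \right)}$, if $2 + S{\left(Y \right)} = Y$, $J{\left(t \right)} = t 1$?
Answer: $\frac{1001}{4} \approx 250.25$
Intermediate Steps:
$k{\left(B \right)} = \frac{-1 + B}{-4 + B}$
$J{\left(t \right)} = t$
$S{\left(Y \right)} = -2 + Y$
$N{\left(x \right)} = \frac{13}{4}$ ($N{\left(x \right)} = 5 - \left(2 - \frac{-1 + 0}{-4 + 0}\right) = 5 - \left(2 - \frac{1}{-4} \left(-1\right)\right) = 5 - \frac{7}{4} = \frac{13}{4}$)
$J{\left(77 \right)} N{\left(1 \right)} = 77 \cdot \frac{13}{4} = \frac{1001}{4}$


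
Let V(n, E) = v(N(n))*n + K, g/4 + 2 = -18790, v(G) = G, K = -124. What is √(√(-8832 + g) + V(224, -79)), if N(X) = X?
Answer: 2*√(12513 + 5*I*√210) ≈ 223.72 + 0.64773*I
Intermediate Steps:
g = -75168 (g = -8 + 4*(-18790) = -8 - 75160 = -75168)
V(n, E) = -124 + n² (V(n, E) = n*n - 124 = n² - 124 = -124 + n²)
√(√(-8832 + g) + V(224, -79)) = √(√(-8832 - 75168) + (-124 + 224²)) = √(√(-84000) + (-124 + 50176)) = √(20*I*√210 + 50052) = √(50052 + 20*I*√210)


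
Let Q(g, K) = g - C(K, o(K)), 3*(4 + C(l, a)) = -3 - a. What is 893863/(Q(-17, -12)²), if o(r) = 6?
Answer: 893863/100 ≈ 8938.6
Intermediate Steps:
C(l, a) = -5 - a/3 (C(l, a) = -4 + (-3 - a)/3 = -4 + (-1 - a/3) = -5 - a/3)
Q(g, K) = 7 + g (Q(g, K) = g - (-5 - ⅓*6) = g - (-5 - 2) = g - 1*(-7) = g + 7 = 7 + g)
893863/(Q(-17, -12)²) = 893863/((7 - 17)²) = 893863/((-10)²) = 893863/100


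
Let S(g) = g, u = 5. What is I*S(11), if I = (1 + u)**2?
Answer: 396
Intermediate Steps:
I = 36 (I = (1 + 5)**2 = 6**2 = 36)
I*S(11) = 36*11 = 396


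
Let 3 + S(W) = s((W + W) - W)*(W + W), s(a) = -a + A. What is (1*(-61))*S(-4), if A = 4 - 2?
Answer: 3111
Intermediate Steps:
A = 2
s(a) = 2 - a (s(a) = -a + 2 = 2 - a)
S(W) = -3 + 2*W*(2 - W) (S(W) = -3 + (2 - ((W + W) - W))*(W + W) = -3 + (2 - (2*W - W))*(2*W) = -3 + (2 - W)*(2*W) = -3 + 2*W*(2 - W))
(1*(-61))*S(-4) = (1*(-61))*(-3 - 2*(-4)*(-2 - 4)) = -61*(-3 - 2*(-4)*(-6)) = -61*(-3 - 48) = -61*(-51) = 3111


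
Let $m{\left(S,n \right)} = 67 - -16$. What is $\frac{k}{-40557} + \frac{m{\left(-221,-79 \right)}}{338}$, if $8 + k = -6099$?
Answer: $\frac{5430397}{13708266} \approx 0.39614$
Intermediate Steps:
$k = -6107$ ($k = -8 - 6099 = -6107$)
$m{\left(S,n \right)} = 83$ ($m{\left(S,n \right)} = 67 + 16 = 83$)
$\frac{k}{-40557} + \frac{m{\left(-221,-79 \right)}}{338} = - \frac{6107}{-40557} + \frac{83}{338} = \left(-6107\right) \left(- \frac{1}{40557}\right) + 83 \cdot \frac{1}{338} = \frac{6107}{40557} + \frac{83}{338} = \frac{5430397}{13708266}$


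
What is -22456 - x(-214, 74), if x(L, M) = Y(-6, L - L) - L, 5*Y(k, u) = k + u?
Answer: -113344/5 ≈ -22669.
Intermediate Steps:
Y(k, u) = k/5 + u/5 (Y(k, u) = (k + u)/5 = k/5 + u/5)
x(L, M) = -6/5 - L (x(L, M) = ((1/5)*(-6) + (L - L)/5) - L = (-6/5 + (1/5)*0) - L = (-6/5 + 0) - L = -6/5 - L)
-22456 - x(-214, 74) = -22456 - (-6/5 - 1*(-214)) = -22456 - (-6/5 + 214) = -22456 - 1*1064/5 = -22456 - 1064/5 = -113344/5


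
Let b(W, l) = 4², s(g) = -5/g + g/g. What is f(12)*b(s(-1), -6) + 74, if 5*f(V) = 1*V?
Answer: 562/5 ≈ 112.40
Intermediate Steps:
f(V) = V/5 (f(V) = (1*V)/5 = V/5)
s(g) = 1 - 5/g (s(g) = -5/g + 1 = 1 - 5/g)
b(W, l) = 16
f(12)*b(s(-1), -6) + 74 = ((⅕)*12)*16 + 74 = (12/5)*16 + 74 = 192/5 + 74 = 562/5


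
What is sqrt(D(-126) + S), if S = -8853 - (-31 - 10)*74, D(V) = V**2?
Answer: sqrt(10057) ≈ 100.28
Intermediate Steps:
S = -5819 (S = -8853 - (-41)*74 = -8853 - 1*(-3034) = -8853 + 3034 = -5819)
sqrt(D(-126) + S) = sqrt((-126)**2 - 5819) = sqrt(15876 - 5819) = sqrt(10057)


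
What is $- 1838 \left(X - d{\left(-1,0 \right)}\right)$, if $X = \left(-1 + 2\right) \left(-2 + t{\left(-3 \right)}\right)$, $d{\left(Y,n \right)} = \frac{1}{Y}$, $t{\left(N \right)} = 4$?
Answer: $-5514$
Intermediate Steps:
$X = 2$ ($X = \left(-1 + 2\right) \left(-2 + 4\right) = 1 \cdot 2 = 2$)
$- 1838 \left(X - d{\left(-1,0 \right)}\right) = - 1838 \left(2 - \frac{1}{-1}\right) = - 1838 \left(2 - -1\right) = - 1838 \left(2 + 1\right) = \left(-1838\right) 3 = -5514$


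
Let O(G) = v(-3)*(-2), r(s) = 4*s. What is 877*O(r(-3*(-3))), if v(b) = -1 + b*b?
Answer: -14032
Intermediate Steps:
v(b) = -1 + b²
O(G) = -16 (O(G) = (-1 + (-3)²)*(-2) = (-1 + 9)*(-2) = 8*(-2) = -16)
877*O(r(-3*(-3))) = 877*(-16) = -14032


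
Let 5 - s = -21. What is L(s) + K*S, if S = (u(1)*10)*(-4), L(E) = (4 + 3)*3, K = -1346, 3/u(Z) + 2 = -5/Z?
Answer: -161373/7 ≈ -23053.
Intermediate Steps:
u(Z) = 3/(-2 - 5/Z)
s = 26 (s = 5 - 1*(-21) = 5 + 21 = 26)
L(E) = 21 (L(E) = 7*3 = 21)
S = 120/7 (S = (-3*1/(5 + 2*1)*10)*(-4) = (-3*1/(5 + 2)*10)*(-4) = (-3*1/7*10)*(-4) = (-3*1*⅐*10)*(-4) = -3/7*10*(-4) = -30/7*(-4) = 120/7 ≈ 17.143)
L(s) + K*S = 21 - 1346*120/7 = 21 - 161520/7 = -161373/7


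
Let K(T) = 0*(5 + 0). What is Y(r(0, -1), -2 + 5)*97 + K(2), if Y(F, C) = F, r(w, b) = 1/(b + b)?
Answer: -97/2 ≈ -48.500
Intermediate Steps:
r(w, b) = 1/(2*b)
K(T) = 0 (K(T) = 0*5 = 0)
Y(r(0, -1), -2 + 5)*97 + K(2) = ((½)/(-1))*97 + 0 = ((½)*(-1))*97 + 0 = -½*97 + 0 = -97/2 + 0 = -97/2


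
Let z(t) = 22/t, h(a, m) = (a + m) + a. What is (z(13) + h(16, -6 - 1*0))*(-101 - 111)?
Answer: -76320/13 ≈ -5870.8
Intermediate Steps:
h(a, m) = m + 2*a
(z(13) + h(16, -6 - 1*0))*(-101 - 111) = (22/13 + ((-6 - 1*0) + 2*16))*(-101 - 111) = (22*(1/13) + ((-6 + 0) + 32))*(-212) = (22/13 + (-6 + 32))*(-212) = (22/13 + 26)*(-212) = (360/13)*(-212) = -76320/13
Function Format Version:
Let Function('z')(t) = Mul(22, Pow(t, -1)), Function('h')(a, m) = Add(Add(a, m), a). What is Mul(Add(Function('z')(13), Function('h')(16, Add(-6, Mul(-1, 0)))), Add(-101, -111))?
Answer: Rational(-76320, 13) ≈ -5870.8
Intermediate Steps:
Function('h')(a, m) = Add(m, Mul(2, a))
Mul(Add(Function('z')(13), Function('h')(16, Add(-6, Mul(-1, 0)))), Add(-101, -111)) = Mul(Add(Mul(22, Pow(13, -1)), Add(Add(-6, Mul(-1, 0)), Mul(2, 16))), Add(-101, -111)) = Mul(Add(Mul(22, Rational(1, 13)), Add(Add(-6, 0), 32)), -212) = Mul(Add(Rational(22, 13), Add(-6, 32)), -212) = Mul(Add(Rational(22, 13), 26), -212) = Mul(Rational(360, 13), -212) = Rational(-76320, 13)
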